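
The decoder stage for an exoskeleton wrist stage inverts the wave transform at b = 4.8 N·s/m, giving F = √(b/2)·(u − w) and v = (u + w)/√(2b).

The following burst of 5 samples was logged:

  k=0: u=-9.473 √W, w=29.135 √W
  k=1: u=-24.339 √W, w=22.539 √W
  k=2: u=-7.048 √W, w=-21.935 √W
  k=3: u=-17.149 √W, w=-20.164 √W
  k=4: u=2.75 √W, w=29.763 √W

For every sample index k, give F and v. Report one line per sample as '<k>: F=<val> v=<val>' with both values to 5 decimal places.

k=0: u−w=-38.60800, u+w=19.66200; √(b/2)=1.54919, √(2b)=3.09839; F=1.54919×(-38.608)=-59.81126, v=19.66200/3.09839=6.34588
k=1: u−w=-46.87800, u+w=-1.80000; √(b/2)=1.54919, √(2b)=3.09839; F=1.54919×(-46.878)=-72.62309, v=-1.80000/3.09839=-0.58095
k=2: u−w=14.88700, u+w=-28.98300; √(b/2)=1.54919, √(2b)=3.09839; F=1.54919×14.887=23.06284, v=-28.98300/3.09839=-9.35422
k=3: u−w=3.01500, u+w=-37.31300; √(b/2)=1.54919, √(2b)=3.09839; F=1.54919×3.015=4.67082, v=-37.31300/3.09839=-12.04272
k=4: u−w=-27.01300, u+w=32.51300; √(b/2)=1.54919, √(2b)=3.09839; F=1.54919×(-27.013)=-41.84836, v=32.51300/3.09839=10.49353

0: F=-59.81126 v=6.34588
1: F=-72.62309 v=-0.58095
2: F=23.06284 v=-9.35422
3: F=4.67082 v=-12.04272
4: F=-41.84836 v=10.49353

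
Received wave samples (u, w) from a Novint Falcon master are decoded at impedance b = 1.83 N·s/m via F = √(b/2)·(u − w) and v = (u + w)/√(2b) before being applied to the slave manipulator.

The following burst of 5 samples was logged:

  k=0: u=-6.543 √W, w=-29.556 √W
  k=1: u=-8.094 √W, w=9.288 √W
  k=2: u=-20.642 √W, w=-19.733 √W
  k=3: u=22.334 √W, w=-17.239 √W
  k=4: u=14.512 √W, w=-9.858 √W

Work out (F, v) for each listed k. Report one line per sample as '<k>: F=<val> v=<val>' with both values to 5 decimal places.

0: F=22.01323 v=-18.86925
1: F=-16.62686 v=0.62411
2: F=-0.86951 v=-21.10435
3: F=37.85380 v=2.66320
4: F=23.31128 v=2.43268

k=0: u−w=23.01300, u+w=-36.09900; √(b/2)=0.95656, √(2b)=1.91311; F=0.95656×23.013=22.01323, v=-36.09900/1.91311=-18.86925
k=1: u−w=-17.38200, u+w=1.19400; √(b/2)=0.95656, √(2b)=1.91311; F=0.95656×(-17.382)=-16.62686, v=1.19400/1.91311=0.62411
k=2: u−w=-0.90900, u+w=-40.37500; √(b/2)=0.95656, √(2b)=1.91311; F=0.95656×(-0.909)=-0.86951, v=-40.37500/1.91311=-21.10435
k=3: u−w=39.57300, u+w=5.09500; √(b/2)=0.95656, √(2b)=1.91311; F=0.95656×39.573=37.85380, v=5.09500/1.91311=2.66320
k=4: u−w=24.37000, u+w=4.65400; √(b/2)=0.95656, √(2b)=1.91311; F=0.95656×24.37=23.31128, v=4.65400/1.91311=2.43268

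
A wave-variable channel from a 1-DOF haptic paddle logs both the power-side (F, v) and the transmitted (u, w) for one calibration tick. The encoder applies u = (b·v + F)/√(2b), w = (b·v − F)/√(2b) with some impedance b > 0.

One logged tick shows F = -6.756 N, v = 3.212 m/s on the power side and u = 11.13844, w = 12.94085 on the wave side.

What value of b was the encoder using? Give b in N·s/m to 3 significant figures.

u + w = 24.07929;  u + w = √(2b)·v, so √(2b) = 24.07929/3.212 = 7.49667.
b = (√(2b))²/2 = 56.20000/2 = 28.10000.
(Check via u − w = 2F/√(2b): u − w = -1.80241, 2F/√(2b) = -1.80240.)

b = 28.1 N·s/m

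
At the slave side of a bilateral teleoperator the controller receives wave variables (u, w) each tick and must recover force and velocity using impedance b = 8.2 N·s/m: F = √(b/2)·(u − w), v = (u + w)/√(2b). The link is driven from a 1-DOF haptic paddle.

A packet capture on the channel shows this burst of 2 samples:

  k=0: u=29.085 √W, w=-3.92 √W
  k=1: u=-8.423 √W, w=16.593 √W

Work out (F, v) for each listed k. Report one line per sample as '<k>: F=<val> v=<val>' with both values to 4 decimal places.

0: F=66.8300 v=6.2141
1: F=-50.6535 v=2.0174

k=0: u−w=33.0050, u+w=25.1650; √(b/2)=2.0248, √(2b)=4.0497; F=2.0248×33.005=66.8300, v=25.1650/4.0497=6.2141
k=1: u−w=-25.0160, u+w=8.1700; √(b/2)=2.0248, √(2b)=4.0497; F=2.0248×(-25.016)=-50.6535, v=8.1700/4.0497=2.0174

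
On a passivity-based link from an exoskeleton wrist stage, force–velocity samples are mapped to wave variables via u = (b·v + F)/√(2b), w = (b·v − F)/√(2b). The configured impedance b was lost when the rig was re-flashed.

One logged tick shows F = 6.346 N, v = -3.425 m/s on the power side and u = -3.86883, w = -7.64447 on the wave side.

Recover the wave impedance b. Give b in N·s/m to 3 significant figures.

b = 5.65 N·s/m

u + w = -11.51330;  u + w = √(2b)·v, so √(2b) = -11.51330/(-3.425) = 3.36155.
b = (√(2b))²/2 = 11.30000/2 = 5.65000.
(Check via u − w = 2F/√(2b): u − w = 3.77564, 2F/√(2b) = 3.77564.)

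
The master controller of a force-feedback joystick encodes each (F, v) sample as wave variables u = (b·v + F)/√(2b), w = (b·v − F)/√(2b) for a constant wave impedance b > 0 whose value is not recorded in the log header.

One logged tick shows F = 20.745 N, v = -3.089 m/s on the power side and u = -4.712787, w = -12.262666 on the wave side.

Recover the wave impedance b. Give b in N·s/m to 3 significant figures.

u + w = -16.975453;  u + w = √(2b)·v, so √(2b) = -16.975453/(-3.089) = 5.495453.
b = (√(2b))²/2 = 30.199999/2 = 15.099999.
(Check via u − w = 2F/√(2b): u − w = 7.549879, 2F/√(2b) = 7.549879.)

b = 15.1 N·s/m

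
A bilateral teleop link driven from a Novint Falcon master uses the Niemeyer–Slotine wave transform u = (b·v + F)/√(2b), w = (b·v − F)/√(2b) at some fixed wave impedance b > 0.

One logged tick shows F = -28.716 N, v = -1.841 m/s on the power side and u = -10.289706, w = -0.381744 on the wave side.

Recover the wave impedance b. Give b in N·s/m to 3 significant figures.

b = 16.8 N·s/m

u + w = -10.671450;  u + w = √(2b)·v, so √(2b) = -10.671450/(-1.841) = 5.796551.
b = (√(2b))²/2 = 33.600001/2 = 16.800001.
(Check via u − w = 2F/√(2b): u − w = -9.907962, 2F/√(2b) = -9.907961.)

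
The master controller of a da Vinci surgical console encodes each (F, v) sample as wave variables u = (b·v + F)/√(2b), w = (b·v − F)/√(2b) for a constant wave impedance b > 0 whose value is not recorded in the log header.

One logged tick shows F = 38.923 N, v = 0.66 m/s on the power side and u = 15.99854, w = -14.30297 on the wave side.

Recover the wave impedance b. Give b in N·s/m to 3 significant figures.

u + w = 1.69557;  u + w = √(2b)·v, so √(2b) = 1.69557/0.66 = 2.56905.
b = (√(2b))²/2 = 6.59999/2 = 3.30000.
(Check via u − w = 2F/√(2b): u − w = 30.30151, 2F/√(2b) = 30.30153.)

b = 3.3 N·s/m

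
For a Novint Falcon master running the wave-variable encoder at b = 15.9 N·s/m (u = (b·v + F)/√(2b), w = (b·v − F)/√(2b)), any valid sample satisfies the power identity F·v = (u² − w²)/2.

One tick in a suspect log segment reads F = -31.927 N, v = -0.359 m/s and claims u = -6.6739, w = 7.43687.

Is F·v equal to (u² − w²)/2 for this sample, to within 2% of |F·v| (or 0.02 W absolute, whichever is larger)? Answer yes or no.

F·v = (-31.927)×(-0.359) = 11.4618 W.
(u² − w²)/2 = (44.5409 − 55.3070)/2 = -5.3830 W.
|Δ| = 16.8448;  2% of max(1, |F·v|) = 0.2292.

no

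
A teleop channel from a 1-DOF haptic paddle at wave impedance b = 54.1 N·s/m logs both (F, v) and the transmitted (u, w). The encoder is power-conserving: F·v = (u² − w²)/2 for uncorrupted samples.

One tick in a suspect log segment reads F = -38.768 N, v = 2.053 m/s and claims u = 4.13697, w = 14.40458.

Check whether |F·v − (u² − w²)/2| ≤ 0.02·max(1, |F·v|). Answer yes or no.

no

F·v = (-38.768)×2.053 = -79.59070 W.
(u² − w²)/2 = (17.11452 − 207.49192)/2 = -95.18870 W.
|Δ| = 15.59800;  2% of max(1, |F·v|) = 1.59181.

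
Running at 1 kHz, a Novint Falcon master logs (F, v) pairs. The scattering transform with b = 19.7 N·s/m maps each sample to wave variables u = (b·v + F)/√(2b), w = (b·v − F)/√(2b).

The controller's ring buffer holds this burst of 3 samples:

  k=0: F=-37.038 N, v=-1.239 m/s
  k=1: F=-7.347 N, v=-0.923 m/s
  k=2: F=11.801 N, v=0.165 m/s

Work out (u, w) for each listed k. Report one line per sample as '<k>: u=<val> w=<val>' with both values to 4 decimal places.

0: u=-9.7892 w=2.0121
1: u=-4.0673 w=-1.7263
2: u=2.3979 w=-1.3622

k=0: b·v=19.7×(-1.239)=-24.4083; √(2b)=6.2769; u=(-24.4083+(-37.038))/6.2769=-9.7892, w=(-24.4083−(-37.038))/6.2769=2.0121
k=1: b·v=19.7×(-0.923)=-18.1831; √(2b)=6.2769; u=(-18.1831+(-7.347))/6.2769=-4.0673, w=(-18.1831−(-7.347))/6.2769=-1.7263
k=2: b·v=19.7×0.165=3.2505; √(2b)=6.2769; u=(3.2505+11.801)/6.2769=2.3979, w=(3.2505−11.801)/6.2769=-1.3622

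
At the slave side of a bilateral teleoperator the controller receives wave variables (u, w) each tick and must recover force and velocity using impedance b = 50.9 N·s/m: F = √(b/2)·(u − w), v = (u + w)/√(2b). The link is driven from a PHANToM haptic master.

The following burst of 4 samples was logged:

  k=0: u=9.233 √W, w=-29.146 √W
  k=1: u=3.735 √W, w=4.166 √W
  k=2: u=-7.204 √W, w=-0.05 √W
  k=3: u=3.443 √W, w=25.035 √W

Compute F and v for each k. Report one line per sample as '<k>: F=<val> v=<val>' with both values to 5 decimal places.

0: F=193.61435 v=-1.97362
1: F=-2.17431 v=0.78308
2: F=-36.09049 v=-0.71896
3: F=-108.92731 v=2.82251

k=0: u−w=38.37900, u+w=-19.91300; √(b/2)=5.04480, √(2b)=10.08960; F=5.04480×38.379=193.61435, v=-19.91300/10.08960=-1.97362
k=1: u−w=-0.43100, u+w=7.90100; √(b/2)=5.04480, √(2b)=10.08960; F=5.04480×(-0.431)=-2.17431, v=7.90100/10.08960=0.78308
k=2: u−w=-7.15400, u+w=-7.25400; √(b/2)=5.04480, √(2b)=10.08960; F=5.04480×(-7.154)=-36.09049, v=-7.25400/10.08960=-0.71896
k=3: u−w=-21.59200, u+w=28.47800; √(b/2)=5.04480, √(2b)=10.08960; F=5.04480×(-21.592)=-108.92731, v=28.47800/10.08960=2.82251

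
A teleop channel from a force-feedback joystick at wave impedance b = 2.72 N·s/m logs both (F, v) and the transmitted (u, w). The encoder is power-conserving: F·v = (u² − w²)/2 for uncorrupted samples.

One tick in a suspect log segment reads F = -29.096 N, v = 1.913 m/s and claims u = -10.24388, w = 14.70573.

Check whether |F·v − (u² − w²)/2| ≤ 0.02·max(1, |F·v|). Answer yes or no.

yes

F·v = (-29.096)×1.913 = -55.6606 W.
(u² − w²)/2 = (104.9371 − 216.2585)/2 = -55.6607 W.
|Δ| = 0.0001;  2% of max(1, |F·v|) = 1.1132.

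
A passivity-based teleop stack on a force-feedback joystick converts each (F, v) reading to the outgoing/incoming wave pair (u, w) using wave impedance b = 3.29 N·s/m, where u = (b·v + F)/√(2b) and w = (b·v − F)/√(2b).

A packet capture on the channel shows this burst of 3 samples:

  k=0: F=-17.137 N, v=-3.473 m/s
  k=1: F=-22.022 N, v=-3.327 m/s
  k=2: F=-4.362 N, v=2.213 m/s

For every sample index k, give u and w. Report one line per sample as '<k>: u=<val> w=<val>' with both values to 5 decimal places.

k=0: b·v=3.29×(-3.473)=-11.42617; √(2b)=2.56515; u=(-11.42617+(-17.137))/2.56515=-11.13508, w=(-11.42617−(-17.137))/2.56515=2.22631
k=1: b·v=3.29×(-3.327)=-10.94583; √(2b)=2.56515; u=(-10.94583+(-22.022))/2.56515=-12.85220, w=(-10.94583−(-22.022))/2.56515=4.31794
k=2: b·v=3.29×2.213=7.28077; √(2b)=2.56515; u=(7.28077+(-4.362))/2.56515=1.13786, w=(7.28077−(-4.362))/2.56515=4.53882

0: u=-11.13508 w=2.22631
1: u=-12.85220 w=4.31794
2: u=1.13786 w=4.53882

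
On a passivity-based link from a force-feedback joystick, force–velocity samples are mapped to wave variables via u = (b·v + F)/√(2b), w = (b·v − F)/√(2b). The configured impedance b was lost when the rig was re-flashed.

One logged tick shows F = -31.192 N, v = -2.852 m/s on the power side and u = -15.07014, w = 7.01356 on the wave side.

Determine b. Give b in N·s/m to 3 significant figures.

b = 3.99 N·s/m

u + w = -8.05658;  u + w = √(2b)·v, so √(2b) = -8.05658/(-2.852) = 2.82489.
b = (√(2b))²/2 = 7.97999/2 = 3.99000.
(Check via u − w = 2F/√(2b): u − w = -22.08370, 2F/√(2b) = -22.08371.)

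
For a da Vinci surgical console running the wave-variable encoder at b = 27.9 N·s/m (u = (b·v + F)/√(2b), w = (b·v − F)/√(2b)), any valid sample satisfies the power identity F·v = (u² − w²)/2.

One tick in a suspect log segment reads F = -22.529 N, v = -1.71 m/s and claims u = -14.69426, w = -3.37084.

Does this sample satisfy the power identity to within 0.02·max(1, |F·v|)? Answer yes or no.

F·v = (-22.529)×(-1.71) = 38.5246 W.
(u² − w²)/2 = (215.9213 − 11.3626)/2 = 102.2794 W.
|Δ| = 63.7548;  2% of max(1, |F·v|) = 0.7705.

no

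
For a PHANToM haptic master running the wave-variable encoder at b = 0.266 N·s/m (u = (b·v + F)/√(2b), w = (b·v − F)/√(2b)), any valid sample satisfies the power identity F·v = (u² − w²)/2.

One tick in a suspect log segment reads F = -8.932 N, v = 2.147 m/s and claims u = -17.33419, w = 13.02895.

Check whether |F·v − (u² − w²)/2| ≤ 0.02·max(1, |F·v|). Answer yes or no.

no

F·v = (-8.932)×2.147 = -19.17700 W.
(u² − w²)/2 = (300.47414 − 169.75354)/2 = 65.36030 W.
|Δ| = 84.53731;  2% of max(1, |F·v|) = 0.38354.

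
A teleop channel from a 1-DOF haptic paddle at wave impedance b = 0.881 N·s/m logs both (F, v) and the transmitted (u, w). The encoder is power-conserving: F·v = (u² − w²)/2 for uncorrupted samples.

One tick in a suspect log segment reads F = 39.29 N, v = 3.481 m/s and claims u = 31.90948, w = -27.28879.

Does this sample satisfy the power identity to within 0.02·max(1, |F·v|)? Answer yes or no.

F·v = 39.29×3.481 = 136.7685 W.
(u² − w²)/2 = (1018.2149 − 744.6781)/2 = 136.7684 W.
|Δ| = 0.0001;  2% of max(1, |F·v|) = 2.7354.

yes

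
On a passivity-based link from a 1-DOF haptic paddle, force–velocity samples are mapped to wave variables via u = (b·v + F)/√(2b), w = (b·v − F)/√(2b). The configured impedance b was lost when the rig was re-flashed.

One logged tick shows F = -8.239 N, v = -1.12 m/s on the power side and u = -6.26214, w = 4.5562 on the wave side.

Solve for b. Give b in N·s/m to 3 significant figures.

b = 1.16 N·s/m

u + w = -1.70594;  u + w = √(2b)·v, so √(2b) = -1.70594/(-1.12) = 1.52316.
b = (√(2b))²/2 = 2.32002/2 = 1.16001.
(Check via u − w = 2F/√(2b): u − w = -10.81834, 2F/√(2b) = -10.81829.)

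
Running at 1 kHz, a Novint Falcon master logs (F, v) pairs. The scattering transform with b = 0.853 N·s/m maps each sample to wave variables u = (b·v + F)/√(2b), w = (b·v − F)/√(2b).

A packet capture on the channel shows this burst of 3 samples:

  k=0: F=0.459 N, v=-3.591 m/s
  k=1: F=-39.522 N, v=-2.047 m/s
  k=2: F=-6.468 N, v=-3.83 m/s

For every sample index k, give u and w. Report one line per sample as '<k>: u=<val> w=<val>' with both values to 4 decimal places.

0: u=-1.9938 w=-2.6966
1: u=-31.5955 w=28.9218
2: u=-7.4533 w=2.4507

k=0: b·v=0.853×(-3.591)=-3.0631; √(2b)=1.3061; u=(-3.0631+0.459)/1.3061=-1.9938, w=(-3.0631−0.459)/1.3061=-2.6966
k=1: b·v=0.853×(-2.047)=-1.7461; √(2b)=1.3061; u=(-1.7461+(-39.522))/1.3061=-31.5955, w=(-1.7461−(-39.522))/1.3061=28.9218
k=2: b·v=0.853×(-3.83)=-3.2670; √(2b)=1.3061; u=(-3.2670+(-6.468))/1.3061=-7.4533, w=(-3.2670−(-6.468))/1.3061=2.4507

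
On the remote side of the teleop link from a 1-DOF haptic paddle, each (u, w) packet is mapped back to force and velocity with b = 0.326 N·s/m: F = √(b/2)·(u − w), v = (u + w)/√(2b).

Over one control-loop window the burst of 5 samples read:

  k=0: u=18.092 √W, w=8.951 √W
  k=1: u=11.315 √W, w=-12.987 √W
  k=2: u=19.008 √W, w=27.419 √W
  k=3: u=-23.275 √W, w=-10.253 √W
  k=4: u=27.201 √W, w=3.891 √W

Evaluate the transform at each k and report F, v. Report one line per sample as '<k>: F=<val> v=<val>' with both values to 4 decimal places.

k=0: u−w=9.1410, u+w=27.0430; √(b/2)=0.4037, √(2b)=0.8075; F=0.4037×9.141=3.6905, v=27.0430/0.8075=33.4912
k=1: u−w=24.3020, u+w=-1.6720; √(b/2)=0.4037, √(2b)=0.8075; F=0.4037×24.302=9.8115, v=-1.6720/0.8075=-2.0707
k=2: u−w=-8.4110, u+w=46.4270; √(b/2)=0.4037, √(2b)=0.8075; F=0.4037×(-8.411)=-3.3958, v=46.4270/0.8075=57.4972
k=3: u−w=-13.0220, u+w=-33.5280; √(b/2)=0.4037, √(2b)=0.8075; F=0.4037×(-13.022)=-5.2574, v=-33.5280/0.8075=-41.5225
k=4: u−w=23.3100, u+w=31.0920; √(b/2)=0.4037, √(2b)=0.8075; F=0.4037×23.31=9.4110, v=31.0920/0.8075=38.5057

0: F=3.6905 v=33.4912
1: F=9.8115 v=-2.0707
2: F=-3.3958 v=57.4972
3: F=-5.2574 v=-41.5225
4: F=9.4110 v=38.5057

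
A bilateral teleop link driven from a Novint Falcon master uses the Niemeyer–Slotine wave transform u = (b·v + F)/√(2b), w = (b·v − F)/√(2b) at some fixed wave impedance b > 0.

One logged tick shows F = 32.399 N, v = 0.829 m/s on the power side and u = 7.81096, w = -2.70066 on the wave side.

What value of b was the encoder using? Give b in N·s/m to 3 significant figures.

b = 19 N·s/m

u + w = 5.11030;  u + w = √(2b)·v, so √(2b) = 5.11030/0.829 = 6.16441.
b = (√(2b))²/2 = 38.00001/2 = 19.00001.
(Check via u − w = 2F/√(2b): u − w = 10.51162, 2F/√(2b) = 10.51162.)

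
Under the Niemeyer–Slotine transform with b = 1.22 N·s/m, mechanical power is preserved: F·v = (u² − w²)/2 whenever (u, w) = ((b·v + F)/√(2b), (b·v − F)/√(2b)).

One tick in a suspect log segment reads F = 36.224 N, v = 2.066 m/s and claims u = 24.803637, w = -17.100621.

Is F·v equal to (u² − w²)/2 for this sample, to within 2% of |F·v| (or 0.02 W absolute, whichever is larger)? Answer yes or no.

no

F·v = 36.224×2.066 = 74.838784 W.
(u² − w²)/2 = (615.220408 − 292.431239)/2 = 161.394585 W.
|Δ| = 86.555801;  2% of max(1, |F·v|) = 1.496776.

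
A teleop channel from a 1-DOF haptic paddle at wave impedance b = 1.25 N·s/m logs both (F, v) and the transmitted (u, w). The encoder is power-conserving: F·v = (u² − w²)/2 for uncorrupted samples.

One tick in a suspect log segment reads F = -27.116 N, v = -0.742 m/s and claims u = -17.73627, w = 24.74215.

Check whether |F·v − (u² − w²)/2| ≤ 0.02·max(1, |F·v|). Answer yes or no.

F·v = (-27.116)×(-0.742) = 20.12007 W.
(u² − w²)/2 = (314.57527 − 612.17399)/2 = -148.79936 W.
|Δ| = 168.91943;  2% of max(1, |F·v|) = 0.40240.

no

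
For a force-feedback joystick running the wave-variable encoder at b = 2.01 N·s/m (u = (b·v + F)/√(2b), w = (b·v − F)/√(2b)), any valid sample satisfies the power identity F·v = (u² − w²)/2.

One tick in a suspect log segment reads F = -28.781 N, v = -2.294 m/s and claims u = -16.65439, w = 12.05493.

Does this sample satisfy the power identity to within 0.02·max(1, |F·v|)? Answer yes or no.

F·v = (-28.781)×(-2.294) = 66.02361 W.
(u² − w²)/2 = (277.36871 − 145.32134)/2 = 66.02368 W.
|Δ| = 0.00007;  2% of max(1, |F·v|) = 1.32047.

yes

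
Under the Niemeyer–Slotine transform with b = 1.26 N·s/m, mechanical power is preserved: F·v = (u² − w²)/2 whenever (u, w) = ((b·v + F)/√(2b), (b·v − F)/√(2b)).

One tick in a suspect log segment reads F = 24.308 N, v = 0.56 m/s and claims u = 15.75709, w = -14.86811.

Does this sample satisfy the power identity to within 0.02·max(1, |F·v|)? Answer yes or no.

yes

F·v = 24.308×0.56 = 13.6125 W.
(u² − w²)/2 = (248.2859 − 221.0607)/2 = 13.6126 W.
|Δ| = 0.0001;  2% of max(1, |F·v|) = 0.2722.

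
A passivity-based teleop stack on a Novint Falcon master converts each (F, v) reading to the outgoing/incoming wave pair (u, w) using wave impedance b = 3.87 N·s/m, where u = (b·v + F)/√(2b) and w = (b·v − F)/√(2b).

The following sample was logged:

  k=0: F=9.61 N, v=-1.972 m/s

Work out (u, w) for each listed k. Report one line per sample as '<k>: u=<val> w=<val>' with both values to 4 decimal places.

0: u=0.7111 w=-6.1974

k=0: b·v=3.87×(-1.972)=-7.6316; √(2b)=2.7821; u=(-7.6316+9.61)/2.7821=0.7111, w=(-7.6316−9.61)/2.7821=-6.1974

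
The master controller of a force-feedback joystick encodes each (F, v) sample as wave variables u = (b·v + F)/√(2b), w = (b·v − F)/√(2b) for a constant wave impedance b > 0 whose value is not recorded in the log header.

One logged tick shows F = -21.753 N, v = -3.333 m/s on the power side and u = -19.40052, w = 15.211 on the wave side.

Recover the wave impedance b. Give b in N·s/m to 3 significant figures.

u + w = -4.18952;  u + w = √(2b)·v, so √(2b) = -4.18952/(-3.333) = 1.25698.
b = (√(2b))²/2 = 1.58000/2 = 0.79000.
(Check via u − w = 2F/√(2b): u − w = -34.61152, 2F/√(2b) = -34.61148.)

b = 0.79 N·s/m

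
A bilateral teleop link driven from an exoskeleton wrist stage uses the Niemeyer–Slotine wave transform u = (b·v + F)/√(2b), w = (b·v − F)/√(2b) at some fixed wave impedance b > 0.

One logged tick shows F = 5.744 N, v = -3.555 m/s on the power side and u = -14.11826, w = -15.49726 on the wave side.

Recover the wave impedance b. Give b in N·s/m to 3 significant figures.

u + w = -29.6155;  u + w = √(2b)·v, so √(2b) = -29.6155/(-3.555) = 8.3307.
b = (√(2b))²/2 = 69.4000/2 = 34.7000.
(Check via u − w = 2F/√(2b): u − w = 1.3790, 2F/√(2b) = 1.3790.)

b = 34.7 N·s/m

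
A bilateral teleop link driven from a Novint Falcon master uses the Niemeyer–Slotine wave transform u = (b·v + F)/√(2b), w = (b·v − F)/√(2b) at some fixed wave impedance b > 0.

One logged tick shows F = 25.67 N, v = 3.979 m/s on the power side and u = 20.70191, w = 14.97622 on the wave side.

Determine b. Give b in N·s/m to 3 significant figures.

u + w = 35.6781;  u + w = √(2b)·v, so √(2b) = 35.6781/3.979 = 8.9666.
b = (√(2b))²/2 = 80.4000/2 = 40.2000.
(Check via u − w = 2F/√(2b): u − w = 5.7257, 2F/√(2b) = 5.7257.)

b = 40.2 N·s/m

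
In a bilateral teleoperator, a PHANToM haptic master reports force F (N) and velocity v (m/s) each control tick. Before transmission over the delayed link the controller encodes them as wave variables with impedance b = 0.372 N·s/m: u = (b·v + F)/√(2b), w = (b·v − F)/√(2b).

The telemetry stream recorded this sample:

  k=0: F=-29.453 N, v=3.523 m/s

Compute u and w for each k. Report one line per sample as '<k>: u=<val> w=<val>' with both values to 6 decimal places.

0: u=-32.626865 w=35.665644

k=0: b·v=0.372×3.523=1.310556; √(2b)=0.862554; u=(1.310556+(-29.453))/0.862554=-32.626865, w=(1.310556−(-29.453))/0.862554=35.665644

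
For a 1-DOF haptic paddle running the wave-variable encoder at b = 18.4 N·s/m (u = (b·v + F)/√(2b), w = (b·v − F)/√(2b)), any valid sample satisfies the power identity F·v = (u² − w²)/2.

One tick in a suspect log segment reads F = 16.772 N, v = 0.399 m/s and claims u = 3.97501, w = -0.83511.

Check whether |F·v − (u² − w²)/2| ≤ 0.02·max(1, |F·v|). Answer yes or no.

no

F·v = 16.772×0.399 = 6.6920 W.
(u² − w²)/2 = (15.8007 − 0.6974)/2 = 7.5516 W.
|Δ| = 0.8596;  2% of max(1, |F·v|) = 0.1338.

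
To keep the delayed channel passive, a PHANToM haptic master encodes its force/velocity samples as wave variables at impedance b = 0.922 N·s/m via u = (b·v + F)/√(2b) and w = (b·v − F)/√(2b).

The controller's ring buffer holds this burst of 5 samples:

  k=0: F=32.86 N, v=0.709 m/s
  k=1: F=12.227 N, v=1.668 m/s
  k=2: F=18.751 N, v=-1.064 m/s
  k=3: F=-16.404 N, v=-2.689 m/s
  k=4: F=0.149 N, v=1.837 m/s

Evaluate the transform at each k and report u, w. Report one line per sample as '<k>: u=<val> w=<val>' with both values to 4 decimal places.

0: u=24.6798 w=-23.7170
1: u=10.1366 w=-7.8716
2: u=13.0860 w=-14.5308
3: u=-13.9058 w=10.2543
4: u=1.3570 w=1.1375

k=0: b·v=0.922×0.709=0.6537; √(2b)=1.3579; u=(0.6537+32.86)/1.3579=24.6798, w=(0.6537−32.86)/1.3579=-23.7170
k=1: b·v=0.922×1.668=1.5379; √(2b)=1.3579; u=(1.5379+12.227)/1.3579=10.1366, w=(1.5379−12.227)/1.3579=-7.8716
k=2: b·v=0.922×(-1.064)=-0.9810; √(2b)=1.3579; u=(-0.9810+18.751)/1.3579=13.0860, w=(-0.9810−18.751)/1.3579=-14.5308
k=3: b·v=0.922×(-2.689)=-2.4793; √(2b)=1.3579; u=(-2.4793+(-16.404))/1.3579=-13.9058, w=(-2.4793−(-16.404))/1.3579=10.2543
k=4: b·v=0.922×1.837=1.6937; √(2b)=1.3579; u=(1.6937+0.149)/1.3579=1.3570, w=(1.6937−0.149)/1.3579=1.1375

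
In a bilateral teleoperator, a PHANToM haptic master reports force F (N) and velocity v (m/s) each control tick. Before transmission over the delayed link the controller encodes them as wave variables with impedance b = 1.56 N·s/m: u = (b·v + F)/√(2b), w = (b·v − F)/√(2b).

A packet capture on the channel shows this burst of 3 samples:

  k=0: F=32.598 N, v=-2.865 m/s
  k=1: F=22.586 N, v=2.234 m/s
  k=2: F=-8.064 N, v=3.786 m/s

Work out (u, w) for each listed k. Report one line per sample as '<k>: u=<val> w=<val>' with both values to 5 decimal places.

0: u=15.92468 w=-20.98528
1: u=14.75982 w=-10.81379
2: u=-1.22164 w=7.90905

k=0: b·v=1.56×(-2.865)=-4.46940; √(2b)=1.76635; u=(-4.46940+32.598)/1.76635=15.92468, w=(-4.46940−32.598)/1.76635=-20.98528
k=1: b·v=1.56×2.234=3.48504; √(2b)=1.76635; u=(3.48504+22.586)/1.76635=14.75982, w=(3.48504−22.586)/1.76635=-10.81379
k=2: b·v=1.56×3.786=5.90616; √(2b)=1.76635; u=(5.90616+(-8.064))/1.76635=-1.22164, w=(5.90616−(-8.064))/1.76635=7.90905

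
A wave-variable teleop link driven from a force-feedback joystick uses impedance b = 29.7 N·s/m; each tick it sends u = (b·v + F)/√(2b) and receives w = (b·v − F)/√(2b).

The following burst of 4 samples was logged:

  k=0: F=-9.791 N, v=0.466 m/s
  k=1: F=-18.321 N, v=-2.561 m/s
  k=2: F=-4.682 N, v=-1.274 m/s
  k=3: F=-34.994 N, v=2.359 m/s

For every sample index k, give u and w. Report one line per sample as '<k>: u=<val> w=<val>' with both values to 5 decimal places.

0: u=0.52538 w=3.06614
1: u=-12.24614 w=-7.49185
2: u=-5.51694 w=-4.30196
3: u=4.55011 w=13.63104

k=0: b·v=29.7×0.466=13.84020; √(2b)=7.70714; u=(13.84020+(-9.791))/7.70714=0.52538, w=(13.84020−(-9.791))/7.70714=3.06614
k=1: b·v=29.7×(-2.561)=-76.06170; √(2b)=7.70714; u=(-76.06170+(-18.321))/7.70714=-12.24614, w=(-76.06170−(-18.321))/7.70714=-7.49185
k=2: b·v=29.7×(-1.274)=-37.83780; √(2b)=7.70714; u=(-37.83780+(-4.682))/7.70714=-5.51694, w=(-37.83780−(-4.682))/7.70714=-4.30196
k=3: b·v=29.7×2.359=70.06230; √(2b)=7.70714; u=(70.06230+(-34.994))/7.70714=4.55011, w=(70.06230−(-34.994))/7.70714=13.63104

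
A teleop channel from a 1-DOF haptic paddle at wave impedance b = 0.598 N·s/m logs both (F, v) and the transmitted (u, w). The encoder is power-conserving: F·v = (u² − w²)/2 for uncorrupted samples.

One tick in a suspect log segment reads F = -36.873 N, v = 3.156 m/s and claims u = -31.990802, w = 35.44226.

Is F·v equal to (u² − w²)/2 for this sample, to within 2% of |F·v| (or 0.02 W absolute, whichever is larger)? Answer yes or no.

yes

F·v = (-36.873)×3.156 = -116.371188 W.
(u² − w²)/2 = (1023.411413 − 1256.153794)/2 = -116.371191 W.
|Δ| = 0.000003;  2% of max(1, |F·v|) = 2.327424.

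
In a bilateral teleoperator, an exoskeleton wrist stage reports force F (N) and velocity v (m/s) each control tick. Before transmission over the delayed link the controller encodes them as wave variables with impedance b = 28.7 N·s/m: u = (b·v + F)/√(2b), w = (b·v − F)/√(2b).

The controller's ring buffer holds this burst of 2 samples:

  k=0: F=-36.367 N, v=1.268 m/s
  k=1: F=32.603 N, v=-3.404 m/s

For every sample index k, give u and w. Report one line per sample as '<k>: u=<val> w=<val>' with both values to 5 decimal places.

0: u=0.00325 w=9.60347
1: u=-8.59153 w=-17.19813

k=0: b·v=28.7×1.268=36.39160; √(2b)=7.57628; u=(36.39160+(-36.367))/7.57628=0.00325, w=(36.39160−(-36.367))/7.57628=9.60347
k=1: b·v=28.7×(-3.404)=-97.69480; √(2b)=7.57628; u=(-97.69480+32.603)/7.57628=-8.59153, w=(-97.69480−32.603)/7.57628=-17.19813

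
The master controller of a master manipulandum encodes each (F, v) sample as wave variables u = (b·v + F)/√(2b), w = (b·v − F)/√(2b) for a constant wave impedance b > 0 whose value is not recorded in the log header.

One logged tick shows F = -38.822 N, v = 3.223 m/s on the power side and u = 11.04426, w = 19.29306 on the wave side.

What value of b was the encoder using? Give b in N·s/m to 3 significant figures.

b = 44.3 N·s/m

u + w = 30.33732;  u + w = √(2b)·v, so √(2b) = 30.33732/3.223 = 9.41276.
b = (√(2b))²/2 = 88.60002/2 = 44.30001.
(Check via u − w = 2F/√(2b): u − w = -8.24880, 2F/√(2b) = -8.24880.)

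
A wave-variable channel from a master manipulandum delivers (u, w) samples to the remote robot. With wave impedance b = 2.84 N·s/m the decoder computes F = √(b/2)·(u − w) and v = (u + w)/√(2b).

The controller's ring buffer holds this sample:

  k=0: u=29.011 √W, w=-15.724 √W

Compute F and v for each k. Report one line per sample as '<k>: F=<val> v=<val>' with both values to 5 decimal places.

k=0: u−w=44.73500, u+w=13.28700; √(b/2)=1.19164, √(2b)=2.38328; F=1.19164×44.735=53.30790, v=13.28700/2.38328=5.57510

0: F=53.30790 v=5.57510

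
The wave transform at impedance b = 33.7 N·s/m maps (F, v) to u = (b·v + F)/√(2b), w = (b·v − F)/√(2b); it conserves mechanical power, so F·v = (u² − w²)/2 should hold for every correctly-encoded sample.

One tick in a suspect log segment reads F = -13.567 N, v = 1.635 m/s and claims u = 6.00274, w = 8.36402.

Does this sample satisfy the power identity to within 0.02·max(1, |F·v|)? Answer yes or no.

F·v = (-13.567)×1.635 = -22.1820 W.
(u² − w²)/2 = (36.0329 − 69.9568)/2 = -16.9620 W.
|Δ| = 5.2201;  2% of max(1, |F·v|) = 0.4436.

no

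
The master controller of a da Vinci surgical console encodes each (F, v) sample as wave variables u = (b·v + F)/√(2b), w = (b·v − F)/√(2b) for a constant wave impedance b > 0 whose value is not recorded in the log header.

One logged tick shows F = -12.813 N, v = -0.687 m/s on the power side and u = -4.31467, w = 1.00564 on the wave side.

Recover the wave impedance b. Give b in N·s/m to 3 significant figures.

b = 11.6 N·s/m

u + w = -3.3090;  u + w = √(2b)·v, so √(2b) = -3.3090/(-0.687) = 4.8166.
b = (√(2b))²/2 = 23.2000/2 = 11.6000.
(Check via u − w = 2F/√(2b): u − w = -5.3203, 2F/√(2b) = -5.3203.)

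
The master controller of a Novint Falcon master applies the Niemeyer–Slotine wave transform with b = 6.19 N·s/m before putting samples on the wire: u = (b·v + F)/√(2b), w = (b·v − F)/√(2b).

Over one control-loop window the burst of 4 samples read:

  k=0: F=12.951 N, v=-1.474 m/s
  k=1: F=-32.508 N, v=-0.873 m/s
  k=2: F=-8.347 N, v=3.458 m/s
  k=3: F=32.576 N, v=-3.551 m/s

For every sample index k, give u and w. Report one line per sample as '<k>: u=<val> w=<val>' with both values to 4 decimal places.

0: u=1.0877 w=-6.2740
1: u=-10.7749 w=7.7033
2: u=3.7112 w=8.4558
3: u=3.0113 w=-15.5056

k=0: b·v=6.19×(-1.474)=-9.1241; √(2b)=3.5185; u=(-9.1241+12.951)/3.5185=1.0877, w=(-9.1241−12.951)/3.5185=-6.2740
k=1: b·v=6.19×(-0.873)=-5.4039; √(2b)=3.5185; u=(-5.4039+(-32.508))/3.5185=-10.7749, w=(-5.4039−(-32.508))/3.5185=7.7033
k=2: b·v=6.19×3.458=21.4050; √(2b)=3.5185; u=(21.4050+(-8.347))/3.5185=3.7112, w=(21.4050−(-8.347))/3.5185=8.4558
k=3: b·v=6.19×(-3.551)=-21.9807; √(2b)=3.5185; u=(-21.9807+32.576)/3.5185=3.0113, w=(-21.9807−32.576)/3.5185=-15.5056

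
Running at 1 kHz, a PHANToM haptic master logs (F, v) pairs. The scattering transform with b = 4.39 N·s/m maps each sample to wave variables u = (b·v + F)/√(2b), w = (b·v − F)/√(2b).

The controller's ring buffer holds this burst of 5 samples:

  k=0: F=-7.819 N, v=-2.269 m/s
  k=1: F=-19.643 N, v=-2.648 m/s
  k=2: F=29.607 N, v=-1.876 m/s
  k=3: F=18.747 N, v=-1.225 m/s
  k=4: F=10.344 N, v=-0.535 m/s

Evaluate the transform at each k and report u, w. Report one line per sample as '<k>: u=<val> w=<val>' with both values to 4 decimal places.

0: u=-6.0004 w=-0.7229
1: u=-10.5523 w=2.7060
2: u=7.2125 w=-12.7713
3: u=4.5119 w=-8.1417
4: u=2.6983 w=-4.2836

k=0: b·v=4.39×(-2.269)=-9.9609; √(2b)=2.9631; u=(-9.9609+(-7.819))/2.9631=-6.0004, w=(-9.9609−(-7.819))/2.9631=-0.7229
k=1: b·v=4.39×(-2.648)=-11.6247; √(2b)=2.9631; u=(-11.6247+(-19.643))/2.9631=-10.5523, w=(-11.6247−(-19.643))/2.9631=2.7060
k=2: b·v=4.39×(-1.876)=-8.2356; √(2b)=2.9631; u=(-8.2356+29.607)/2.9631=7.2125, w=(-8.2356−29.607)/2.9631=-12.7713
k=3: b·v=4.39×(-1.225)=-5.3777; √(2b)=2.9631; u=(-5.3777+18.747)/2.9631=4.5119, w=(-5.3777−18.747)/2.9631=-8.1417
k=4: b·v=4.39×(-0.535)=-2.3487; √(2b)=2.9631; u=(-2.3487+10.344)/2.9631=2.6983, w=(-2.3487−10.344)/2.9631=-4.2836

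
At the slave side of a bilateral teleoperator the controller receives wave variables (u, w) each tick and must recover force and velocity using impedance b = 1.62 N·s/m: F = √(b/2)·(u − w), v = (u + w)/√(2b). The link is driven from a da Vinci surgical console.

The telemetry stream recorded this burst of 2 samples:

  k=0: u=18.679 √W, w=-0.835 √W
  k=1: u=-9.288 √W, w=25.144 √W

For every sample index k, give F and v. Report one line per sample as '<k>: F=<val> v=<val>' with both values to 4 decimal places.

k=0: u−w=19.5140, u+w=17.8440; √(b/2)=0.9000, √(2b)=1.8000; F=0.9000×19.514=17.5626, v=17.8440/1.8000=9.9133
k=1: u−w=-34.4320, u+w=15.8560; √(b/2)=0.9000, √(2b)=1.8000; F=0.9000×(-34.432)=-30.9888, v=15.8560/1.8000=8.8089

0: F=17.5626 v=9.9133
1: F=-30.9888 v=8.8089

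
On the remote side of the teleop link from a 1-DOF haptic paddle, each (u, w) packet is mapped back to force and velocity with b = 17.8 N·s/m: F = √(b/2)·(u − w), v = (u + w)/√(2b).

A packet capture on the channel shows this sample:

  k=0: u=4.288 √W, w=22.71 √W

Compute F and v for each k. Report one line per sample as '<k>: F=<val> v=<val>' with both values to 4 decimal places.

0: F=-54.9581 v=4.5249

k=0: u−w=-18.4220, u+w=26.9980; √(b/2)=2.9833, √(2b)=5.9666; F=2.9833×(-18.422)=-54.9581, v=26.9980/5.9666=4.5249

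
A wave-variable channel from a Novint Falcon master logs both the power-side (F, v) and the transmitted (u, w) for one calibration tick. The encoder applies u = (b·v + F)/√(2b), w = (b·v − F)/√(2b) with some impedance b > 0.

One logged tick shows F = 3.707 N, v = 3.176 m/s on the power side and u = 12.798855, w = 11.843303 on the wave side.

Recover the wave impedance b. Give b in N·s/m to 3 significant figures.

u + w = 24.642158;  u + w = √(2b)·v, so √(2b) = 24.642158/3.176 = 7.758866.
b = (√(2b))²/2 = 60.200000/2 = 30.100000.
(Check via u − w = 2F/√(2b): u − w = 0.955552, 2F/√(2b) = 0.955552.)

b = 30.1 N·s/m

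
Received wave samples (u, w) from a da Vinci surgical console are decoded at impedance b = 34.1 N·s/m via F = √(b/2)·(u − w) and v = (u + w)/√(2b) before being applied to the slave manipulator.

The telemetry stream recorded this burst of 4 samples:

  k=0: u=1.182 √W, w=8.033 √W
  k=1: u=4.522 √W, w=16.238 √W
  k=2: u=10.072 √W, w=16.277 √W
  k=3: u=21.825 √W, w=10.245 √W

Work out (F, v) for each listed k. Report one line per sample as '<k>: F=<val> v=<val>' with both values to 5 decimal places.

k=0: u−w=-6.85100, u+w=9.21500; √(b/2)=4.12916, √(2b)=8.25833; F=4.12916×(-6.851)=-28.28891, v=9.21500/8.25833=1.11584
k=1: u−w=-11.71600, u+w=20.76000; √(b/2)=4.12916, √(2b)=8.25833; F=4.12916×(-11.716)=-48.37729, v=20.76000/8.25833=2.51383
k=2: u−w=-6.20500, u+w=26.34900; √(b/2)=4.12916, √(2b)=8.25833; F=4.12916×(-6.205)=-25.62147, v=26.34900/8.25833=3.19060
k=3: u−w=11.58000, u+w=32.07000; √(b/2)=4.12916, √(2b)=8.25833; F=4.12916×11.58=47.81573, v=32.07000/8.25833=3.88335

0: F=-28.28891 v=1.11584
1: F=-48.37729 v=2.51383
2: F=-25.62147 v=3.19060
3: F=47.81573 v=3.88335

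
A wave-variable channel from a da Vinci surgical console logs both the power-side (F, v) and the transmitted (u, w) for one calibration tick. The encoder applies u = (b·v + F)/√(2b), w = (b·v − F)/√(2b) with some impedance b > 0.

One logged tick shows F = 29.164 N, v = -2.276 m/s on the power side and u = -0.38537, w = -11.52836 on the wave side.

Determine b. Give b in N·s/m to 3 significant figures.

b = 13.7 N·s/m

u + w = -11.91373;  u + w = √(2b)·v, so √(2b) = -11.91373/(-2.276) = 5.23450.
b = (√(2b))²/2 = 27.40003/2 = 13.70001.
(Check via u − w = 2F/√(2b): u − w = 11.14299, 2F/√(2b) = 11.14299.)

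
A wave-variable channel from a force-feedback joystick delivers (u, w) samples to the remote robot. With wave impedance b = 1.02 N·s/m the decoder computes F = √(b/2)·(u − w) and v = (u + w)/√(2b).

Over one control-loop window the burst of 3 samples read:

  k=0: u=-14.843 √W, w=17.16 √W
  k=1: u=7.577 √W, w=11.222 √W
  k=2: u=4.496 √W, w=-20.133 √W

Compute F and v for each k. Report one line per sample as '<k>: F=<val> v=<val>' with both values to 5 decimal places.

0: F=-22.85471 v=1.62222
1: F=-2.60305 v=13.16193
2: F=17.58862 v=-10.94809

k=0: u−w=-32.00300, u+w=2.31700; √(b/2)=0.71414, √(2b)=1.42829; F=0.71414×(-32.003)=-22.85471, v=2.31700/1.42829=1.62222
k=1: u−w=-3.64500, u+w=18.79900; √(b/2)=0.71414, √(2b)=1.42829; F=0.71414×(-3.645)=-2.60305, v=18.79900/1.42829=13.16193
k=2: u−w=24.62900, u+w=-15.63700; √(b/2)=0.71414, √(2b)=1.42829; F=0.71414×24.629=17.58862, v=-15.63700/1.42829=-10.94809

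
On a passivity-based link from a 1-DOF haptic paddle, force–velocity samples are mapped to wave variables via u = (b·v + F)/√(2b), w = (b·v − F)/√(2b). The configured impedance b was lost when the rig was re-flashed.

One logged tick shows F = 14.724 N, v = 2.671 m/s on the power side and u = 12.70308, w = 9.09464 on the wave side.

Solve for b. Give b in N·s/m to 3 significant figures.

u + w = 21.79772;  u + w = √(2b)·v, so √(2b) = 21.79772/2.671 = 8.16088.
b = (√(2b))²/2 = 66.60002/2 = 33.30001.
(Check via u − w = 2F/√(2b): u − w = 3.60844, 2F/√(2b) = 3.60843.)

b = 33.3 N·s/m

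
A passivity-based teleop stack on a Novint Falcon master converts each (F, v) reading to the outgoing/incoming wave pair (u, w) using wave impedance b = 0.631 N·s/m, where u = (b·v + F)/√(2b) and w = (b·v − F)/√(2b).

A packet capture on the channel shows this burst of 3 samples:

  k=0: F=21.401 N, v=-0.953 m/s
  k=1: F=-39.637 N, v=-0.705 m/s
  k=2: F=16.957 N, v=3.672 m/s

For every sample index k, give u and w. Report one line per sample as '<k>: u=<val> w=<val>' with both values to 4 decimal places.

0: u=18.5151 w=-19.5857
1: u=-35.6794 w=34.8875
2: u=17.1571 w=-13.0320

k=0: b·v=0.631×(-0.953)=-0.6013; √(2b)=1.1234; u=(-0.6013+21.401)/1.1234=18.5151, w=(-0.6013−21.401)/1.1234=-19.5857
k=1: b·v=0.631×(-0.705)=-0.4449; √(2b)=1.1234; u=(-0.4449+(-39.637))/1.1234=-35.6794, w=(-0.4449−(-39.637))/1.1234=34.8875
k=2: b·v=0.631×3.672=2.3170; √(2b)=1.1234; u=(2.3170+16.957)/1.1234=17.1571, w=(2.3170−16.957)/1.1234=-13.0320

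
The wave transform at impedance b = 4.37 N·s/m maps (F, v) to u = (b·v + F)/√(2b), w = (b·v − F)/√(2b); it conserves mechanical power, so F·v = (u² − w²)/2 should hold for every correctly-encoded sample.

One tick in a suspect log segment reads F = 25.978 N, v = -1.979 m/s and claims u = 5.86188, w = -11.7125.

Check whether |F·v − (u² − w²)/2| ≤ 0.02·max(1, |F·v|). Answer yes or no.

yes

F·v = 25.978×(-1.979) = -51.41046 W.
(u² − w²)/2 = (34.36164 − 137.18266)/2 = -51.41051 W.
|Δ| = 0.00005;  2% of max(1, |F·v|) = 1.02821.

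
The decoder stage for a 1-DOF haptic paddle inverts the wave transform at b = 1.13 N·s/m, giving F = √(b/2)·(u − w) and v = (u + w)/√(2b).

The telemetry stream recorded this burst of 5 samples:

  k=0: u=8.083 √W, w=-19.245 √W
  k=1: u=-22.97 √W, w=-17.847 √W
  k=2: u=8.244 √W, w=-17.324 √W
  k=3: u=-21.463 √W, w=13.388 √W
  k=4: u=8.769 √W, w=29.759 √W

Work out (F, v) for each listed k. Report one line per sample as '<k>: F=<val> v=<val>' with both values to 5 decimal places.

0: F=20.54150 v=-7.42485
1: F=-3.85078 v=-27.15106
2: F=19.21857 v=-6.03993
3: F=-26.19627 v=-5.37141
4: F=-15.77744 v=25.62844

k=0: u−w=27.32800, u+w=-11.16200; √(b/2)=0.75166, √(2b)=1.50333; F=0.75166×27.328=20.54150, v=-11.16200/1.50333=-7.42485
k=1: u−w=-5.12300, u+w=-40.81700; √(b/2)=0.75166, √(2b)=1.50333; F=0.75166×(-5.123)=-3.85078, v=-40.81700/1.50333=-27.15106
k=2: u−w=25.56800, u+w=-9.08000; √(b/2)=0.75166, √(2b)=1.50333; F=0.75166×25.568=19.21857, v=-9.08000/1.50333=-6.03993
k=3: u−w=-34.85100, u+w=-8.07500; √(b/2)=0.75166, √(2b)=1.50333; F=0.75166×(-34.851)=-26.19627, v=-8.07500/1.50333=-5.37141
k=4: u−w=-20.99000, u+w=38.52800; √(b/2)=0.75166, √(2b)=1.50333; F=0.75166×(-20.99)=-15.77744, v=38.52800/1.50333=25.62844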